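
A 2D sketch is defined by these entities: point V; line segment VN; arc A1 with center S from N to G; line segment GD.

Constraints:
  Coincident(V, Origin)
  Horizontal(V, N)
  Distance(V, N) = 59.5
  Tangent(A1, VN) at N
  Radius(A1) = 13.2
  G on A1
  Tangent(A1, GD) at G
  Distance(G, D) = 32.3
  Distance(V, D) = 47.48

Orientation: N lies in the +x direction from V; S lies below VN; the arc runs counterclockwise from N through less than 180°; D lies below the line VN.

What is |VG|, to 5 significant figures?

48.460

Checks: |VN| = 59.50 ✓; |SG| = 13.20 ✓; ∠(SG, GD) = 90.00° ✓; |GD| = 32.30 ✓; |VD| = 47.48 ✓.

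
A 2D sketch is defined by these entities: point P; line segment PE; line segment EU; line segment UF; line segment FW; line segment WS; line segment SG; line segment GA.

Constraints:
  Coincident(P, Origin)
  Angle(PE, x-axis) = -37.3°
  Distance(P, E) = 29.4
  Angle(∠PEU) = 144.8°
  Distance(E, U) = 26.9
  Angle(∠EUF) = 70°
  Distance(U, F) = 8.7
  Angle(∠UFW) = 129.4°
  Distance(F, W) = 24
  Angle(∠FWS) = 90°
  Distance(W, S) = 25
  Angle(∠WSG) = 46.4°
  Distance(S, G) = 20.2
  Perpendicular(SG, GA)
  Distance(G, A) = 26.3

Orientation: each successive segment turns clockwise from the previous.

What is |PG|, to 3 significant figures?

38.9

P is at the origin; PE runs at -37.3° with length 29.4, so E = (23.4, -17.8). ∠PEU = 144.8° gives EU at -72.5° from the x-axis; with |EU| = 26.9, U = (31.5, -43.5). ∠EUF = 70.0° gives UF at 178° from the x-axis; with |UF| = 8.7, F = (22.8, -43.1). ∠UFW = 129.4° gives FW at 127° from the x-axis; with |FW| = 24.0, W = (8.37, -23.9). ∠FWS = 90.0° gives WS at 36.9° from the x-axis; with |WS| = 25.0, S = (28.4, -8.89). ∠WSG = 46.4° gives SG at -96.7° from the x-axis; with |SG| = 20.2, G = (26.0, -29.0). Then |PG| = |G − P| = 38.9.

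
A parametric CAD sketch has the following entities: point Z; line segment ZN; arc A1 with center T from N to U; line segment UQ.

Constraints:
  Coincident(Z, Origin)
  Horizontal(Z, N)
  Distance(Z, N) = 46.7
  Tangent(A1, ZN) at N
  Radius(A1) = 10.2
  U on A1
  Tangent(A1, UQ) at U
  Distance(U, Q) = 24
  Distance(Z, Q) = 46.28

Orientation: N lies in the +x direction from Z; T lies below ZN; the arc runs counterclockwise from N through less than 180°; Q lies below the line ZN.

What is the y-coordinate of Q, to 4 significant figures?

-32.41

Checks: |TU| = 10.20 ✓; ∠(TU, UQ) = 90.00° ✓; |UQ| = 24.00 ✓; |ZQ| = 46.28 ✓.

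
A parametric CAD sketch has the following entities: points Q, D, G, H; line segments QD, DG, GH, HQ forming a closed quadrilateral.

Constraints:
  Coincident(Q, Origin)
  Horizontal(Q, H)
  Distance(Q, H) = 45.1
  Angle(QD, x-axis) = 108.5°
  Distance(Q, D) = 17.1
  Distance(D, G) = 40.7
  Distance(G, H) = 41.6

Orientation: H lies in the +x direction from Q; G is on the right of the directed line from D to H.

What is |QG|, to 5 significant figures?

23.643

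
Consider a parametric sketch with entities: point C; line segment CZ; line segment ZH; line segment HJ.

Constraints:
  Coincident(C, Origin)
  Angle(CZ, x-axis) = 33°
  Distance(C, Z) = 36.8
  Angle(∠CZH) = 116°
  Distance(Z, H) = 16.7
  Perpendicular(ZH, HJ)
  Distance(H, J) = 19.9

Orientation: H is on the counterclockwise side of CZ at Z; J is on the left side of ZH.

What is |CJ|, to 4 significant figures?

35.38

C is at the origin; CZ runs at 33.0° with length 36.8, so Z = 36.8·(cos 33.0°, sin 33.0°) = (30.86, 20.04). ∠CZH = 116.0°, so ZH runs at 33.0° + (180° − 116.0°) = 97.00° from the x-axis; with |ZH| = 16.7, H = Z + 16.7·(cos 97.00°, sin 97.00°) = (28.83, 36.62). ZH ⟂ HJ; with |HJ| = 19.9 on the left of ZH, J = H + 19.9·(-0.9925, -0.1219) = (9.076, 34.19). Then |CJ| = |J − C| = 35.38.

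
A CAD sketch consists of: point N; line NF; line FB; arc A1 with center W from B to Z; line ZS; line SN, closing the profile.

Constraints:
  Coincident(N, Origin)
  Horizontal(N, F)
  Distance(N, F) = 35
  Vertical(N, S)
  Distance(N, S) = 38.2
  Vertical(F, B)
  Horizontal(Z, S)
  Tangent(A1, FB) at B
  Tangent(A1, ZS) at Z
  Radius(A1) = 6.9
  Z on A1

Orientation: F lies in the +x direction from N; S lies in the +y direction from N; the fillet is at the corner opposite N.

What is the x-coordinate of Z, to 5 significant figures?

28.100

N is at the origin; NF is horizontal with |NF| = 35.0 and F on the +x side, so F = (35.000, 0.0000). NS is vertical with |NS| = 38.2 and S on the +y side, so S = (0.0000, 38.200). The virtual corner opposite N is at (35.000, 38.200). Since A1 is tangent to FB there, WB ⟂ FB and the tangent condition forces WZ to be normal to ZS, with radius 6.9, so the center W sits 6.9 in from both sides at W = (28.100, 31.300). That places the tangent points at B = (35.000, 31.300) on FB and Z = (28.100, 38.200) on ZS. So Z.x = 28.100.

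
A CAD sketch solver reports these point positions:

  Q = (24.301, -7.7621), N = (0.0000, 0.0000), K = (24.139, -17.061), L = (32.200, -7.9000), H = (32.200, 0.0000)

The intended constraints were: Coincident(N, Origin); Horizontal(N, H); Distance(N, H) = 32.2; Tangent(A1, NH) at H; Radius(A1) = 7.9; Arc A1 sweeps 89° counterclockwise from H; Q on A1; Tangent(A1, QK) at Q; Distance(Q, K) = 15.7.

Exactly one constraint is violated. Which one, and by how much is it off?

Distance(Q, K) = 15.7 — off by 6.40.

N = (0.00, 0.00) ✓; N.y = 0.00, H.y = 0.00 ✓; |NH| = 32.20 ✓; ∠(LH, HN) = 90.00° ✓; |LH| = 7.900 ✓; bearing(L→Q) − bearing(L→H) = 89.00° ✓; |LQ| = 7.900 ✓; ∠(LQ, QK) = 90.00° ✓; |QK| = 9.300 ✗.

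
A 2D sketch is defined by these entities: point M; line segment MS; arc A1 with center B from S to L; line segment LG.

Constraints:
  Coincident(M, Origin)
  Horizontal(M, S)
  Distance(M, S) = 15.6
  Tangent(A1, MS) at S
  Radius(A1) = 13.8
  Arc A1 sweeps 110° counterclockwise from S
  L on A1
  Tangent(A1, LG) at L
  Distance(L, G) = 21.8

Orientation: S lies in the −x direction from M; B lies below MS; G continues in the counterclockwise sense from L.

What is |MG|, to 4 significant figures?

44.35

M is at the origin; M and S share the same y with |MS| = 15.6 and S on the −x side, so S = (-15.60, 0.000). Tangency of A1 to MS means the radius BS is perpendicular to MS, so B = S + (0, -13.8) = (-15.60, -13.80). On A1, S sits at bearing 90° from B; a 110° counterclockwise sweep puts L at bearing 200°, so L = B + 13.8·(cos 200°, sin 200°) = (-28.57, -18.52). Tangency of A1 to LG means the radius BL is perpendicular to LG, so LG runs along (−sin 200°, cos 200°); with |LG| = 21.8, G = (-21.11, -39.01). Then |MG| = |G − M| = 44.35.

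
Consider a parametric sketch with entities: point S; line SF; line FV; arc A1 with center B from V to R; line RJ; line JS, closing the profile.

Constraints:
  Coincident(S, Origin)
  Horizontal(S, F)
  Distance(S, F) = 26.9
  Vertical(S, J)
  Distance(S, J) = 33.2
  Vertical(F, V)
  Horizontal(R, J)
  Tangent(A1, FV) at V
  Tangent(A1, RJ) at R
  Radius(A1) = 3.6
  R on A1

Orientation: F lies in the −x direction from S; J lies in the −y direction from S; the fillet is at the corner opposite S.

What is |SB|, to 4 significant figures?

37.67

S is at the origin; SF is horizontal with |SF| = 26.9 and F on the −x side, so F = (-26.90, 0.000). S and J share the same x with |SJ| = 33.2 and J on the −y side, so J = (0.000, -33.20). The virtual corner opposite S is at (-26.90, -33.20). Since A1 is tangent to FV there, BV ⟂ FV and since A1 is tangent to RJ there, BR ⟂ RJ, with radius 3.6, so the center B sits 3.6 in from both sides at B = (-23.30, -29.60). Then |SB| = |B − S| = 37.67.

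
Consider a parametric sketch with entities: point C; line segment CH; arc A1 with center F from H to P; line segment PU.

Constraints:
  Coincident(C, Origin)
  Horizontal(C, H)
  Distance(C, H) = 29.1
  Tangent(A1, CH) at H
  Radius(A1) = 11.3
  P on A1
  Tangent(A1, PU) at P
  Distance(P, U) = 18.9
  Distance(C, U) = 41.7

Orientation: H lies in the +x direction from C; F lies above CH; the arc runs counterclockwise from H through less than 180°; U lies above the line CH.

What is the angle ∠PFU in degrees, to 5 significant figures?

59.125°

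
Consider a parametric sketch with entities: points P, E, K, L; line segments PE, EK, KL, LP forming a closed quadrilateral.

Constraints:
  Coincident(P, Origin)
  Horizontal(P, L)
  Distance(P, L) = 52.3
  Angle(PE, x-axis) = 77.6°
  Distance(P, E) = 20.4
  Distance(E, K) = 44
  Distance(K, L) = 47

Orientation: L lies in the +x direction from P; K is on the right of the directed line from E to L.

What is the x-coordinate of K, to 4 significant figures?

11.59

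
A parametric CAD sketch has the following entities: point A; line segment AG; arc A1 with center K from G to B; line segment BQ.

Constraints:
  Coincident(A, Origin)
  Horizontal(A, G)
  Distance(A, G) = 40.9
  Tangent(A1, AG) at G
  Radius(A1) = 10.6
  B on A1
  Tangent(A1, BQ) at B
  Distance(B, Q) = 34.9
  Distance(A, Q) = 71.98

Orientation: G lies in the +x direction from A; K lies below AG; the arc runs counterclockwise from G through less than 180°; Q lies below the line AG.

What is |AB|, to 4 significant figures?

37.89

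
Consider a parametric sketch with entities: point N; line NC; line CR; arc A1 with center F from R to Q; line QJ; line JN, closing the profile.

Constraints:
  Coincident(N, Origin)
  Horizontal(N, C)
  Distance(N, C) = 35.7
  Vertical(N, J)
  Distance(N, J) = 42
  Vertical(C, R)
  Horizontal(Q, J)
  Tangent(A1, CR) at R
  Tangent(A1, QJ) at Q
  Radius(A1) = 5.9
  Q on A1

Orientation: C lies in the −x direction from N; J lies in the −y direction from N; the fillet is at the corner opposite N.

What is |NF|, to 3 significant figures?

46.8

N is at the origin; NC is horizontal with |NC| = 35.7 and C on the −x side, so C = (-35.7, 0.00). NJ is vertical with |NJ| = 42.0 and J on the −y side, so J = (0.00, -42.0). The virtual corner opposite N is at (-35.7, -42.0). A1 meets CR tangentially, so FR is at right angles to CR and the tangent condition forces FQ to be normal to QJ, with radius 5.9, so the center F sits 5.9 in from both sides at F = (-29.8, -36.1). Then |NF| = |F − N| = 46.8.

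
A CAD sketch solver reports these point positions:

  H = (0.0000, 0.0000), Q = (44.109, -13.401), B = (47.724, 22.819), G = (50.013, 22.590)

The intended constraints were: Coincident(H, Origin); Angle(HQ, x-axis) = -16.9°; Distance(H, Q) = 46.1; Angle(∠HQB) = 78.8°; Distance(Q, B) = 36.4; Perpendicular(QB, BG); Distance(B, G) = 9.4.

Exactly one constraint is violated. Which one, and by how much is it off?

Distance(B, G) = 9.4 — off by 7.10.

H = (0.00, 0.00) ✓; HQ at -16.90° ✓; |HQ| = 46.10 ✓; ∠HQB = 78.80° ✓; |QB| = 36.40 ✓; ∠(QB, BG) = 90.01° ✓; |BG| = 2.300 ✗.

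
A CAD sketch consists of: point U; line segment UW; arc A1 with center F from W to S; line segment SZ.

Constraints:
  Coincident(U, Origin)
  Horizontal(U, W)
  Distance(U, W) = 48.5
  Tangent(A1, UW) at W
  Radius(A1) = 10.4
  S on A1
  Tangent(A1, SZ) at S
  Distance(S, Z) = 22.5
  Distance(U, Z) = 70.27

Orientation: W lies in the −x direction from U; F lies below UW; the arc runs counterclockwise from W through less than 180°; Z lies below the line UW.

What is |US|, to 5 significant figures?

59.227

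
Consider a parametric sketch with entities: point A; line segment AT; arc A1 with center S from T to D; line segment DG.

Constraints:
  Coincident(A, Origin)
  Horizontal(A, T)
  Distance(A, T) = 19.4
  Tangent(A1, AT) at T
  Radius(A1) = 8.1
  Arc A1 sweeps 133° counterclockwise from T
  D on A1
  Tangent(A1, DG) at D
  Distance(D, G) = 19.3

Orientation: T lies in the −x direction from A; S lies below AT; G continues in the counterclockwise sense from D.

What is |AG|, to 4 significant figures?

30.29

A is at the origin; A and T share the same y with |AT| = 19.4 and T on the −x side, so T = (-19.40, 0.000). Since A1 is tangent to AT there, ST ⟂ AT, so S = T + (0, -8.1) = (-19.40, -8.100). On A1, T sits at bearing 90° from S; a 133° counterclockwise sweep puts D at bearing 223°, so D = S + 8.1·(cos 223°, sin 223°) = (-25.32, -13.62). Since A1 is tangent to DG there, SD ⟂ DG, so DG runs along (−sin 223°, cos 223°); with |DG| = 19.3, G = (-12.16, -27.74). Then |AG| = |G − A| = 30.29.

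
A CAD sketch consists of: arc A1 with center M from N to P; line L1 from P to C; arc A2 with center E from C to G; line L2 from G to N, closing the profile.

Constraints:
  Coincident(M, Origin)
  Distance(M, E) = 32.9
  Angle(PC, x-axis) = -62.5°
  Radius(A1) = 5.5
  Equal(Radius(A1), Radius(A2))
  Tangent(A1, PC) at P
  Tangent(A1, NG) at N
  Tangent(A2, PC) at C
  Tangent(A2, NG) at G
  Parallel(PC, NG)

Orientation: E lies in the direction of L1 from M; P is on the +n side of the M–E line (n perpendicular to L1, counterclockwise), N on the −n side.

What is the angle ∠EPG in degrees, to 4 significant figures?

8.997°

Tangency of A1 to both parallel lines with radius 5.5 puts P and N at M ± 5.5·n: P = (4.879, 2.540), N = (-4.879, -2.540). Equal radii place C and G the same way about E: C = E + 5.5·n = (20.07, -26.64), G = E − 5.5·n = (10.31, -31.72). Then cos ∠EPG = PE·PG / (|PE||PG|), giving 8.997°.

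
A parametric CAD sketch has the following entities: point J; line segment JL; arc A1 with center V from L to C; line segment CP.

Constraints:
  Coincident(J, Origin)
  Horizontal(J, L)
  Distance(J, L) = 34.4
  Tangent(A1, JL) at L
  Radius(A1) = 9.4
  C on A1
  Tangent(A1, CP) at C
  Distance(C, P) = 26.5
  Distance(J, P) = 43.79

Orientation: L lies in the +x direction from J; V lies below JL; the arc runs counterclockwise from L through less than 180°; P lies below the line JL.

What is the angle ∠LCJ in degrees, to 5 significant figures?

114.30°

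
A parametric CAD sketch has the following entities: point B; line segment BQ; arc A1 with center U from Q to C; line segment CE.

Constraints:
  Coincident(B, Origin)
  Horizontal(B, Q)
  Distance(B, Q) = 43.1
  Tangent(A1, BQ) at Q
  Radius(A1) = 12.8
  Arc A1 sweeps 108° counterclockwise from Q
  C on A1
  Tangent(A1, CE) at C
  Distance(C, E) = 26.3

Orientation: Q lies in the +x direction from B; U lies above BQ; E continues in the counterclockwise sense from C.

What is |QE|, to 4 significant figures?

41.96

On A1, Q sits at bearing -90° from U; a 108° counterclockwise sweep puts C at bearing 18°, so C = U + 12.8·(cos 18°, sin 18°) = (55.27, 16.76). The tangent condition forces UC to be normal to CE, so CE runs along (−sin 18°, cos 18°); with |CE| = 26.3, E = (47.15, 41.77). Then |QE| = |E − Q| = 41.96.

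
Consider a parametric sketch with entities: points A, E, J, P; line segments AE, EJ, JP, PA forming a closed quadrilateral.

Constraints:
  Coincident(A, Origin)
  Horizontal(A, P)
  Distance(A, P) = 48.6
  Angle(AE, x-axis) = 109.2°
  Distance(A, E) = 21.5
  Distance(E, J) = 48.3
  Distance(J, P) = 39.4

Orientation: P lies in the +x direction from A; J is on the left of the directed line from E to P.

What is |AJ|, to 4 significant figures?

53.61

Checks: |EJ| = 48.30 ✓; |JP| = 39.40 ✓.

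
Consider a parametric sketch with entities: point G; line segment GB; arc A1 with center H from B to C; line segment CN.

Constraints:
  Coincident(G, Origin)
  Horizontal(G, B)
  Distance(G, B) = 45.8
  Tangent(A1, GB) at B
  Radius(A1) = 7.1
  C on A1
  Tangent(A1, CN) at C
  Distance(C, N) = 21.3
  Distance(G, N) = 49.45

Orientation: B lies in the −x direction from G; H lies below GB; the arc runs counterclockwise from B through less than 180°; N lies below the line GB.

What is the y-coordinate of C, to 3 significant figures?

-11.0

Checks: G = (0.00, 0.00) ✓; |HC| = 7.100 ✓; ∠(HC, CN) = 90.00° ✓; |CN| = 21.30 ✓; |GN| = 49.45 ✓.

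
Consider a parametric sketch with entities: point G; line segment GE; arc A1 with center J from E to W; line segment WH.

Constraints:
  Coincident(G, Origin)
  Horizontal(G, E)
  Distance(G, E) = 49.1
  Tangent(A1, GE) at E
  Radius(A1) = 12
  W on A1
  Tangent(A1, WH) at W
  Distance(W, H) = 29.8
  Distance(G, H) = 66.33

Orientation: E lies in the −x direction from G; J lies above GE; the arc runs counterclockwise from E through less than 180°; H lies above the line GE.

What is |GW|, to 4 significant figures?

41.51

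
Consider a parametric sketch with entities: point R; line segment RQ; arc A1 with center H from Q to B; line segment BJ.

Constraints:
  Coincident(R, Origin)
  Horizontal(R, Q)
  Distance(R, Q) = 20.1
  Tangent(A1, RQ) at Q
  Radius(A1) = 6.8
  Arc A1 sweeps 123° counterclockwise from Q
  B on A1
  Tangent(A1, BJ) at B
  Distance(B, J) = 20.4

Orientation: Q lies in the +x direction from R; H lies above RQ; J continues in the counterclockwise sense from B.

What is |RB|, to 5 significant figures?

27.859

R is at the origin; R and Q share the same y with |RQ| = 20.1 and Q on the +x side, so Q = (20.100, 0.0000). A1 meets RQ tangentially, so HQ is at right angles to RQ, so H = Q + (0, 6.8) = (20.100, 6.8000). On A1, Q sits at bearing -90° from H; a 123° counterclockwise sweep puts B at bearing 33°, so B = H + 6.8·(cos 33°, sin 33°) = (25.803, 10.504). Then |RB| = |B − R| = 27.859.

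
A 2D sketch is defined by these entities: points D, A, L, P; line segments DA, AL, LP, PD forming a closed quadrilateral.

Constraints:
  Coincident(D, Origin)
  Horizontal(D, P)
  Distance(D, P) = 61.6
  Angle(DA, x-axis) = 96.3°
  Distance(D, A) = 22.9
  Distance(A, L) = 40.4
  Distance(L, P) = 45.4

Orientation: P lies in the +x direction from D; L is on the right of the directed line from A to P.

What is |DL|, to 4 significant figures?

21.58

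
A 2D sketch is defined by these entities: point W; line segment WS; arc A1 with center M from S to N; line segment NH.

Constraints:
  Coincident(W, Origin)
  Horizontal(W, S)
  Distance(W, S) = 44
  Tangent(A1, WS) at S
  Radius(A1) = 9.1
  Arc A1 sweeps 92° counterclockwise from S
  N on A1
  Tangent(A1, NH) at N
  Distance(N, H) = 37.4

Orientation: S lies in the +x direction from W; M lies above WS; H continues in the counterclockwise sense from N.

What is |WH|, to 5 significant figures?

69.799

On A1, S sits at bearing -90° from M; a 92° counterclockwise sweep puts N at bearing 2°, so N = M + 9.1·(cos 2°, sin 2°) = (53.094, 9.4176). Since A1 is tangent to NH there, MN ⟂ NH, so NH runs along (−sin 2°, cos 2°); with |NH| = 37.4, H = (51.789, 46.795). Then |WH| = |H − W| = 69.799.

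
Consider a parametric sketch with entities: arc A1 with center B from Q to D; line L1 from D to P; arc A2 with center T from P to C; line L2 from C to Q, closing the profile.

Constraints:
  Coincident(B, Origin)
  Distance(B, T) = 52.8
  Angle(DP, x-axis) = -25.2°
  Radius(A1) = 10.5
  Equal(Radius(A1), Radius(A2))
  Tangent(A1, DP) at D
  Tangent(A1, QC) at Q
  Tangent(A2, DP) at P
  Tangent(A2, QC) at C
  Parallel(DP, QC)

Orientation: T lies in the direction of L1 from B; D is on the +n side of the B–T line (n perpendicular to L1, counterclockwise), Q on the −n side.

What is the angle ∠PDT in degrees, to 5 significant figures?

11.247°

Tangency of A1 to both parallel lines with radius 10.5 puts D and Q at B ± 10.5·n: D = (4.4707, 9.5007), Q = (-4.4707, -9.5007). Equal radii place P and C the same way about T: P = T + 10.5·n = (52.246, -12.980), C = T − 10.5·n = (43.304, -31.982). Then cos ∠PDT = DP·DT / (|DP||DT|), giving 11.247°.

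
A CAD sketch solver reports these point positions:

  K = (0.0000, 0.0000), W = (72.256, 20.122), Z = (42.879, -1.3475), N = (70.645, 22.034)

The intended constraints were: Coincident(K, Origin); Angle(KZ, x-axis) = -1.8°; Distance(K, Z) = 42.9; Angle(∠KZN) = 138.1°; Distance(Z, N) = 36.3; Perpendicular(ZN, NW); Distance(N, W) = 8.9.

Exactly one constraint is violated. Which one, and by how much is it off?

Distance(N, W) = 8.9 — off by 6.40.

K = (0.00, 0.00) ✓; KZ at -1.800° ✓; |KZ| = 42.90 ✓; ∠KZN = 138.1° ✓; |ZN| = 36.30 ✓; ∠(ZN, NW) = 89.98° ✓; |NW| = 2.500 ✗.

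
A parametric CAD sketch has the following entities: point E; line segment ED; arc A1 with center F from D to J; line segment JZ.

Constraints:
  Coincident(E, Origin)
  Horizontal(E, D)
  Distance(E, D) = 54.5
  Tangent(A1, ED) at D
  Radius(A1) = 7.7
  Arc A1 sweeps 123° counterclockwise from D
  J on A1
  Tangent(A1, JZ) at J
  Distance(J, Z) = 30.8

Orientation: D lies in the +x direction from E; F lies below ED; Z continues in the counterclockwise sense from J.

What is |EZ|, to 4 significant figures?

75.00

On A1, D sits at bearing 90° from F; a 123° counterclockwise sweep puts J at bearing 213°, so J = F + 7.7·(cos 213°, sin 213°) = (48.04, -11.89). The tangent condition forces FJ to be normal to JZ, so JZ runs along (−sin 213°, cos 213°); with |JZ| = 30.8, Z = (64.82, -37.72). Then |EZ| = |Z − E| = 75.00.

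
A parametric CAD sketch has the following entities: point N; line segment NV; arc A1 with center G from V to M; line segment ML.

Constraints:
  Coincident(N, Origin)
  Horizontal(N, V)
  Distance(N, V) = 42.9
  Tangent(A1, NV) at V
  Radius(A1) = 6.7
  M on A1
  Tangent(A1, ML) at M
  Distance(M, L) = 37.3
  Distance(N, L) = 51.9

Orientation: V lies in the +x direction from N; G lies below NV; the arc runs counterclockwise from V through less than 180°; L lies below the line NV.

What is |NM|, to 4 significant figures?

36.72

N is at the origin; N and V share the same y with |NV| = 42.9 and V on the +x side, so V = (42.90, 0.000). The tangent condition forces GV to be normal to NV, so G = V + (0, -6.7) = (42.90, -6.700). Since GM ⟂ ML (tangency), |GL| = √(6.7² + 37.3²) = 37.90 regardless of where M sits on A1. So L lies on both circle(N, 51.9) and circle(G, 37.90); the below-NV intersection is L = (30.02, -42.34). M is the foot of the tangent from L: M = (36.30, -5.572).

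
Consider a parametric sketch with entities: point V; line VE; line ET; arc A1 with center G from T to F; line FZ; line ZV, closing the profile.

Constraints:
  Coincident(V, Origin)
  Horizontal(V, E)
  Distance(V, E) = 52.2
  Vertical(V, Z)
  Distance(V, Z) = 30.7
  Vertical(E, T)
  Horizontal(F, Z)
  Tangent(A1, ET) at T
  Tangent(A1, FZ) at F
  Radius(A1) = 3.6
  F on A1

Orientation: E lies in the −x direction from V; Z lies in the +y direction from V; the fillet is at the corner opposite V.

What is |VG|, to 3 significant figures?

55.6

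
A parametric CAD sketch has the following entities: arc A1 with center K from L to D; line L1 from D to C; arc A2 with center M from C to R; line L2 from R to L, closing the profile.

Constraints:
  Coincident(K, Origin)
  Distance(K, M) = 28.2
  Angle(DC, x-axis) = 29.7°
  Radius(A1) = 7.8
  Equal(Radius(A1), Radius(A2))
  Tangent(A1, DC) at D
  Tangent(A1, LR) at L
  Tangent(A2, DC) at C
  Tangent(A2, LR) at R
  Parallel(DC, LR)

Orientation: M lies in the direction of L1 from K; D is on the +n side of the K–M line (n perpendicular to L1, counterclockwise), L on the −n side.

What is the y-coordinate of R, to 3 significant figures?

7.20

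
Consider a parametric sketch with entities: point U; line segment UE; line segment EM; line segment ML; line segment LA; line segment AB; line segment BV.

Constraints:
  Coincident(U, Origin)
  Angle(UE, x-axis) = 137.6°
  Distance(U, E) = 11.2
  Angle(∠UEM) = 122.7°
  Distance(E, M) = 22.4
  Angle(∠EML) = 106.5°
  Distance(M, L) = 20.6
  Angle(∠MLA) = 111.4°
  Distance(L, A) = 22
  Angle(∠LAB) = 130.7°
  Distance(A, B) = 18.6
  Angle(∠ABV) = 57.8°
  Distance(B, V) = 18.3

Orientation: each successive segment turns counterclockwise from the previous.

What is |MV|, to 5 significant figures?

23.666

U is at the origin; UE runs at 137.6° with length 11.2, so E = (-8.2707, 7.5522). ∠UEM = 122.7° gives EM at -165.10° from the x-axis; with |EM| = 22.4, M = (-29.918, 1.7924). ∠EML = 106.5° gives ML at -91.600° from the x-axis; with |ML| = 20.6, L = (-30.493, -18.800). ∠MLA = 111.4° gives LA at -23.000° from the x-axis; with |LA| = 22.0, A = (-10.242, -27.396). ∠LAB = 130.7° gives AB at 26.300° from the x-axis; with |AB| = 18.6, B = (6.4330, -19.155). ∠ABV = 57.8° gives BV at 148.50° from the x-axis; with |BV| = 18.3, V = (-9.1703, -9.5928). Then |MV| = |V − M| = 23.666.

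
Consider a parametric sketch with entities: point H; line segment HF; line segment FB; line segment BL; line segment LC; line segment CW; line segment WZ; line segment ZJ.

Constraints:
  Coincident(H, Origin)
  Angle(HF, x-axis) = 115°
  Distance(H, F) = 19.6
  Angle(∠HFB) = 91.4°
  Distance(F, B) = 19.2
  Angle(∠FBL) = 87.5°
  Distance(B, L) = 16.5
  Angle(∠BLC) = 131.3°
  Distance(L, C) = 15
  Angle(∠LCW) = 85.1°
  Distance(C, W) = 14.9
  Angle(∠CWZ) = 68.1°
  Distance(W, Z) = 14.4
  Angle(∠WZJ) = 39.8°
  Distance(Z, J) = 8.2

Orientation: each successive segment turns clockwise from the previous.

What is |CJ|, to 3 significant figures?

8.94

H is at the origin; HF runs at 115.0° with length 19.6, so F = (-8.28, 17.8). ∠HFB = 91.4° gives FB at 26.4° from the x-axis; with |FB| = 19.2, B = (8.91, 26.3). ∠FBL = 87.5° gives BL at -66.1° from the x-axis; with |BL| = 16.5, L = (15.6, 11.2). ∠BLC = 131.3° gives LC at -115° from the x-axis; with |LC| = 15.0, C = (9.31, -2.40). ∠LCW = 85.1° gives CW at 150° from the x-axis; with |CW| = 14.9, W = (-3.64, 4.98). ∠CWZ = 68.1° gives WZ at 38.4° from the x-axis; with |WZ| = 14.4, Z = (7.65, 13.9). ∠WZJ = 39.8° gives ZJ at -102° from the x-axis; with |ZJ| = 8.2, J = (5.97, 5.90). Then |CJ| = |J − C| = 8.94.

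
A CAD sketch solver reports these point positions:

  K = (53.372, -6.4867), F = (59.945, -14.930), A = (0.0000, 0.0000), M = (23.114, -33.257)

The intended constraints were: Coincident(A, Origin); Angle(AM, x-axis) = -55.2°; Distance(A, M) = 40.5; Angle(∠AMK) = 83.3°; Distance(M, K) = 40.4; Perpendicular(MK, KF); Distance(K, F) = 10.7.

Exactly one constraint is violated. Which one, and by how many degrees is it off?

Perpendicular(MK, KF) — off by 3.60°.

A = (0.00, 0.00) ✓; AM at -55.20° ✓; |AM| = 40.50 ✓; ∠AMK = 83.30° ✓; |MK| = 40.40 ✓; ∠(MK, KF) = 93.60° ✗; |KF| = 10.70 ✓.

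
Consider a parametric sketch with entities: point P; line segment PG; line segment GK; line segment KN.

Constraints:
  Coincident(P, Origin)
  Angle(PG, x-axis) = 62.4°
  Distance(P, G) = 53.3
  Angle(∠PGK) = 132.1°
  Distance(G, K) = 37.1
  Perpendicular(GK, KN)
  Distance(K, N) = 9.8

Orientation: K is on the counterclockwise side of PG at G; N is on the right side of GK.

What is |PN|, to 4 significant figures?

87.98

∠PGK = 132.1°, so GK runs at 62.4° + (180° − 132.1°) = 110.3° from the x-axis; with |GK| = 37.1, K = G + 37.1·(cos 110.3°, sin 110.3°) = (11.82, 82.03). GK is perpendicular to KN; with |KN| = 9.8 on the right of GK, N = K + 9.8·(0.9379, 0.3469) = (21.01, 85.43). Then |PN| = |N − P| = 87.98.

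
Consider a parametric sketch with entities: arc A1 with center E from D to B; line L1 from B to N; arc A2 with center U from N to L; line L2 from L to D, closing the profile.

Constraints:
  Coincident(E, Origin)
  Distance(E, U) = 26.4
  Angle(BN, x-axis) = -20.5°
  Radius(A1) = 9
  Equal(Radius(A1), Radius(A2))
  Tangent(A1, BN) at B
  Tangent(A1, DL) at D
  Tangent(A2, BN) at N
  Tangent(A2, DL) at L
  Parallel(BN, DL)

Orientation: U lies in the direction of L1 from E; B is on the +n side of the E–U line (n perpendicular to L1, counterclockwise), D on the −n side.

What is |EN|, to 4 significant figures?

27.89

The slot axis is L1's direction at -20.5°, so u = (cos -20.5°, sin -20.5°) = (0.9367, -0.3502) and n = (−sin -20.5°, cos -20.5°) = (0.3502, 0.9367). E is at the origin and U lies 26.4 along u from E, so U = 26.4·u = (24.73, -9.245). Tangency of A1 to both parallel lines with radius 9.0 puts B and D at E ± 9.0·n: B = (3.152, 8.430), D = (-3.152, -8.430). Equal radii place N and L the same way about U: N = U + 9.0·n = (27.88, -0.8154), L = U − 9.0·n = (21.58, -17.68). Then |EN| = |N − E| = 27.89.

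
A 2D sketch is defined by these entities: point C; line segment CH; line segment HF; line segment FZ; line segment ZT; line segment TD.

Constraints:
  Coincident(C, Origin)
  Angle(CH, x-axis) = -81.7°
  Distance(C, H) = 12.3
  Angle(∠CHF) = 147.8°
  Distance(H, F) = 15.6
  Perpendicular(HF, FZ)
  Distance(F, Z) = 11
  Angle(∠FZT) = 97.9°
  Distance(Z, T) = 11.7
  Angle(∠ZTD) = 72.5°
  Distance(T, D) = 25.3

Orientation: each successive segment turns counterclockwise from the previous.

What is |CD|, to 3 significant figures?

26.5

C is at the origin; CH runs at -81.7° with length 12.3, so H = (1.78, -12.2). ∠CHF = 147.8° gives HF at -49.5° from the x-axis; with |HF| = 15.6, F = (11.9, -24.0). HF is perpendicular to FZ, so FZ runs at 40.5°; with |FZ| = 11.0, Z = (20.3, -16.9). ∠FZT = 97.9° gives ZT at 123° from the x-axis; with |ZT| = 11.7, T = (14.0, -7.03). ∠ZTD = 72.5° gives TD at -130° from the x-axis; with |TD| = 25.3, D = (-2.26, -26.4). Then |CD| = |D − C| = 26.5.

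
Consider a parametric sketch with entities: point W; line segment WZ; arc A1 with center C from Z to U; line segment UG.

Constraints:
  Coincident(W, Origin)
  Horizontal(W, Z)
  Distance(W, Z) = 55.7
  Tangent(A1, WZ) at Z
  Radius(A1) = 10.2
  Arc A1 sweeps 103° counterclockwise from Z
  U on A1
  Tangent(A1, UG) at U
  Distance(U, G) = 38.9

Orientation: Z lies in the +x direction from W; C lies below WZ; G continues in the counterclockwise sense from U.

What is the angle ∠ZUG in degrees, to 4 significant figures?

128.5°

On A1, Z sits at bearing 90° from C; a 103° counterclockwise sweep puts U at bearing 193°, so U = C + 10.2·(cos 193°, sin 193°) = (45.76, -12.49). Tangency of A1 to UG means the radius CU is perpendicular to UG, so UG runs along (−sin 193°, cos 193°); with |UG| = 38.9, G = (54.51, -50.40). Then cos ∠ZUG = UZ·UG / (|UZ||UG|), giving 128.5°.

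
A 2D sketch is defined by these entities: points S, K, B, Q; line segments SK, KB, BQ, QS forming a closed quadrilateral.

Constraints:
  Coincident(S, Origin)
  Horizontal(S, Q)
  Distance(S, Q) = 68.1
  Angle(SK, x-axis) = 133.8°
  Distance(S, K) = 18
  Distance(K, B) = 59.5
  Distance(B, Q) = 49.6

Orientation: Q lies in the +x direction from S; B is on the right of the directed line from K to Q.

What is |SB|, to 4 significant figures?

41.50

Checks: |KB| = 59.50 ✓; |BQ| = 49.60 ✓.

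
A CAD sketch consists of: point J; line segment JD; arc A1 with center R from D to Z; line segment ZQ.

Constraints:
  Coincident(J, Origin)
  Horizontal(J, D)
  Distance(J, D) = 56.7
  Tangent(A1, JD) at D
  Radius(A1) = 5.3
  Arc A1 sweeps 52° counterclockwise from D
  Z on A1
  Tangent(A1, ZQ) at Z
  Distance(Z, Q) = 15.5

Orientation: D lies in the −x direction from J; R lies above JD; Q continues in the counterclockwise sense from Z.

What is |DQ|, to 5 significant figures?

19.782

On A1, D sits at bearing -90° from R; a 52° counterclockwise sweep puts Z at bearing -38°, so Z = R + 5.3·(cos -38°, sin -38°) = (-52.524, 2.0370). Tangency of A1 to ZQ means the radius RZ is perpendicular to ZQ, so ZQ runs along (−sin -38°, cos -38°); with |ZQ| = 15.5, Q = (-42.981, 14.251). Then |DQ| = |Q − D| = 19.782.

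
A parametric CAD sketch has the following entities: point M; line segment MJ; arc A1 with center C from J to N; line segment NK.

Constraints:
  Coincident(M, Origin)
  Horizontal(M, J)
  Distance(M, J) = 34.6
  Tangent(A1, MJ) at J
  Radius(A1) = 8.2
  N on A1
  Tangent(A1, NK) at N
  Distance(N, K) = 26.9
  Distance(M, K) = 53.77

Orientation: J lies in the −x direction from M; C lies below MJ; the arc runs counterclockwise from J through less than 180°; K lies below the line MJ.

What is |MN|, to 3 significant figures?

43.7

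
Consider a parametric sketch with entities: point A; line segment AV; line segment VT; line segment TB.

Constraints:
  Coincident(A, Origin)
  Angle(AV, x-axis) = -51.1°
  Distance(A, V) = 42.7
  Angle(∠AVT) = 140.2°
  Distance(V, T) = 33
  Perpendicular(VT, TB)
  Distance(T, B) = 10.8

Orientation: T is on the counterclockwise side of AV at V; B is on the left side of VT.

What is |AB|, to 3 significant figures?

67.9

A is at the origin; AV runs at -51.1° with length 42.7, so V = 42.7·(cos -51.1°, sin -51.1°) = (26.8, -33.2). ∠AVT = 140.2°, so VT runs at -51.1° + (180° − 140.2°) = -11.3° from the x-axis; with |VT| = 33.0, T = V + 33.0·(cos -11.3°, sin -11.3°) = (59.2, -39.7). VT is perpendicular to TB; with |TB| = 10.8 on the left of VT, B = T + 10.8·(0.196, 0.981) = (61.3, -29.1). Then |AB| = |B − A| = 67.9.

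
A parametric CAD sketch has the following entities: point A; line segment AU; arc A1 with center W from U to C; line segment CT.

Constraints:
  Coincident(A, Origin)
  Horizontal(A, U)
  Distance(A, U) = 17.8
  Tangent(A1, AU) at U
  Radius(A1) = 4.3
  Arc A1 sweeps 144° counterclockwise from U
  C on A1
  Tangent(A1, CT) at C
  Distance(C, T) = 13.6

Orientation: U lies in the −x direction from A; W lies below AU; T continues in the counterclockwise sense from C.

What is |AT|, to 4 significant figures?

18.32

A is at the origin; AU is horizontal with |AU| = 17.8 and U on the −x side, so U = (-17.80, 0.000). The tangent condition forces WU to be normal to AU, so W = U + (0, -4.3) = (-17.80, -4.300). On A1, U sits at bearing 90° from W; a 144° counterclockwise sweep puts C at bearing 234°, so C = W + 4.3·(cos 234°, sin 234°) = (-20.33, -7.779). Since A1 is tangent to CT there, WC ⟂ CT, so CT runs along (−sin 234°, cos 234°); with |CT| = 13.6, T = (-9.325, -15.77). Then |AT| = |T − A| = 18.32.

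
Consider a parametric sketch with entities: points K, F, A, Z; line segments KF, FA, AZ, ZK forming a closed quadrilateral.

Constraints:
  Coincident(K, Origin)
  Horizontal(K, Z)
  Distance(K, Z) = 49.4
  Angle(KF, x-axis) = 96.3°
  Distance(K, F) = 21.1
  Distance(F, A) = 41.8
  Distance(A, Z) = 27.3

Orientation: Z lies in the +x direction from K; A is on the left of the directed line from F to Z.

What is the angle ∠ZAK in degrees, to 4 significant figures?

78.97°

K is at the origin; K and Z share the same y with |KZ| = 49.4 and Z in +x, so Z = (49.4, 0). KF runs at 96.3° with |KF| = 21.1, so F = (-2.315, 20.97). A is determined by |FA| = 41.8 and |AZ| = 27.3 together: it lies at the intersection of circle(F, 41.8) and circle(Z, 27.3). With |FZ| = 55.81, the foot of the radical line on FZ is 36.88 from F and the perpendicular offset is √(41.8² − 36.88²) = 19.67. Taking the left-of-FZ solution: A = (39.26, 25.35).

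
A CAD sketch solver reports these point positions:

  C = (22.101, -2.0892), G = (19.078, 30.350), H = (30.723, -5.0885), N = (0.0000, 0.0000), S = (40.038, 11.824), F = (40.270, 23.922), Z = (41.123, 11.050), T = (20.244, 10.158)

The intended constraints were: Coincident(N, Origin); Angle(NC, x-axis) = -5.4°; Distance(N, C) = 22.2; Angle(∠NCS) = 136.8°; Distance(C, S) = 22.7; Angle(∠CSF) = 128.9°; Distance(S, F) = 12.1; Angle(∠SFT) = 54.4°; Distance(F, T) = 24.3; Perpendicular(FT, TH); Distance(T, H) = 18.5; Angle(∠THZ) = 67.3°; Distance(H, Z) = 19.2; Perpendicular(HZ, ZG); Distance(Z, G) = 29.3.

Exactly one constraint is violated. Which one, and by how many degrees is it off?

Perpendicular(HZ, ZG) — off by 8.40°.

N = (0.00, 0.00) ✓; NC at -5.400° ✓; |NC| = 22.20 ✓; ∠NCS = 136.8° ✓; |CS| = 22.70 ✓; ∠CSF = 128.9° ✓; |SF| = 12.10 ✓; ∠SFT = 54.40° ✓; |FT| = 24.30 ✓; ∠(FT, TH) = 90.00° ✓; |TH| = 18.50 ✓; ∠THZ = 67.30° ✓; |HZ| = 19.20 ✓; ∠(HZ, ZG) = 81.60° ✗; |ZG| = 29.30 ✓.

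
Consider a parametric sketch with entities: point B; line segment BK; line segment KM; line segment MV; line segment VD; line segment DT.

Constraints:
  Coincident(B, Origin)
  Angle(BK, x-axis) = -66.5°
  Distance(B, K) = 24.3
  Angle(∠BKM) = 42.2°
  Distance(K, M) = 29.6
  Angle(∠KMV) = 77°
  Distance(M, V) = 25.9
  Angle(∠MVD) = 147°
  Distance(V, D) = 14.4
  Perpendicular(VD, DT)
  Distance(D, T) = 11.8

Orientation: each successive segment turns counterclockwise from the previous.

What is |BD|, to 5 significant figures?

19.464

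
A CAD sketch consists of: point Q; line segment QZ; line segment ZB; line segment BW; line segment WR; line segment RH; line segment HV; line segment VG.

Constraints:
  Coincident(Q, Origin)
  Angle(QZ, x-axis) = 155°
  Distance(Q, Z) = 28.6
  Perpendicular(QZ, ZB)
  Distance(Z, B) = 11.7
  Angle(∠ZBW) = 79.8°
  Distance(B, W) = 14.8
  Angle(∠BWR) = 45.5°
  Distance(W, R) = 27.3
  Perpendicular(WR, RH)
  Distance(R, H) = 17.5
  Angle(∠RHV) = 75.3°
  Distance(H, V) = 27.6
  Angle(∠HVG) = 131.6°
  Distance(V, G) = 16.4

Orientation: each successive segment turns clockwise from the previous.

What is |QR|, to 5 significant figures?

36.927

∠ZBW = 79.8° gives BW at -35.200° from the x-axis; with |BW| = 14.8, W = (-8.8820, 14.159). ∠BWR = 45.5° gives WR at -169.70° from the x-axis; with |WR| = 27.3, R = (-35.742, 9.2782). Then |QR| = |R − Q| = 36.927.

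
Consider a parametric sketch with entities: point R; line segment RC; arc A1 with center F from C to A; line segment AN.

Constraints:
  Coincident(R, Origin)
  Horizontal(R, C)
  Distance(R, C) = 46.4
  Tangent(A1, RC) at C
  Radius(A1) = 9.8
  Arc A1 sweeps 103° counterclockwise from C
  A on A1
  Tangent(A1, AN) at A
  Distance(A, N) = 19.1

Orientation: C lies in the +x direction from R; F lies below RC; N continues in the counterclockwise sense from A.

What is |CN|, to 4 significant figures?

31.06

On A1, C sits at bearing 90° from F; a 103° counterclockwise sweep puts A at bearing 193°, so A = F + 9.8·(cos 193°, sin 193°) = (36.85, -12.00). A1 meets AN tangentially, so FA is at right angles to AN, so AN runs along (−sin 193°, cos 193°); with |AN| = 19.1, N = (41.15, -30.61). Then |CN| = |N − C| = 31.06.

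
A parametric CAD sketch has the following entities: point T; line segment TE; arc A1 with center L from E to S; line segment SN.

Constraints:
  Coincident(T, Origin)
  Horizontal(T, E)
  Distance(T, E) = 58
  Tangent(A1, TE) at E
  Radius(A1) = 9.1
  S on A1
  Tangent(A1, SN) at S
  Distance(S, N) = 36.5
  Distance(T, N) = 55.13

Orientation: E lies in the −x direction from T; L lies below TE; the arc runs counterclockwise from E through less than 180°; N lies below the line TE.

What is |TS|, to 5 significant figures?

66.086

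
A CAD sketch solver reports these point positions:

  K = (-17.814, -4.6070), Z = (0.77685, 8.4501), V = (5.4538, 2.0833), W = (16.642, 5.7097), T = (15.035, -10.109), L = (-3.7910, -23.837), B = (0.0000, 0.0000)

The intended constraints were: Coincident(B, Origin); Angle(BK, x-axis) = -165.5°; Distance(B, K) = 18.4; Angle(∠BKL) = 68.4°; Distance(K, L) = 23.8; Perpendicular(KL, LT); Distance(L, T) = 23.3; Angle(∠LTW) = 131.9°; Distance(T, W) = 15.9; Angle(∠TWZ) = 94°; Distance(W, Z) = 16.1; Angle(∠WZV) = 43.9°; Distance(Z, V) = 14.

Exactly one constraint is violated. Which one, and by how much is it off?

Distance(Z, V) = 14 — off by 6.10.

B = (0.00, 0.00) ✓; BK at -165.5° ✓; |BK| = 18.40 ✓; ∠BKL = 68.40° ✓; |KL| = 23.80 ✓; ∠(KL, LT) = 90.00° ✓; |LT| = 23.30 ✓; ∠LTW = 131.9° ✓; |TW| = 15.90 ✓; ∠TWZ = 94.00° ✓; |WZ| = 16.10 ✓; ∠WZV = 43.90° ✓; |ZV| = 7.900 ✗.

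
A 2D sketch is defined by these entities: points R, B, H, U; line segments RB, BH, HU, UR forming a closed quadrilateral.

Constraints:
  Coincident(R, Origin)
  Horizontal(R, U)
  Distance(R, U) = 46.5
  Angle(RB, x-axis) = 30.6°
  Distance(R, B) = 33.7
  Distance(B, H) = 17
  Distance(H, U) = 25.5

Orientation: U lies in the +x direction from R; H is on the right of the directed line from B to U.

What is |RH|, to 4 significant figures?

21.19

R is at the origin; R and U share the same y with |RU| = 46.5 and U in +x, so U = (46.5, 0). RB runs at 30.6° with |RB| = 33.7, so B = (29.01, 17.15). H is determined by |BH| = 17.0 and |HU| = 25.5 together: it lies at the intersection of circle(B, 17.0) and circle(U, 25.5). With |BU| = 24.50, the foot of the radical line on BU is 4.878 from B and the perpendicular offset is √(17.0² − 4.878²) = 16.29. Taking the right-of-BU solution: H = (21.09, 2.112).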